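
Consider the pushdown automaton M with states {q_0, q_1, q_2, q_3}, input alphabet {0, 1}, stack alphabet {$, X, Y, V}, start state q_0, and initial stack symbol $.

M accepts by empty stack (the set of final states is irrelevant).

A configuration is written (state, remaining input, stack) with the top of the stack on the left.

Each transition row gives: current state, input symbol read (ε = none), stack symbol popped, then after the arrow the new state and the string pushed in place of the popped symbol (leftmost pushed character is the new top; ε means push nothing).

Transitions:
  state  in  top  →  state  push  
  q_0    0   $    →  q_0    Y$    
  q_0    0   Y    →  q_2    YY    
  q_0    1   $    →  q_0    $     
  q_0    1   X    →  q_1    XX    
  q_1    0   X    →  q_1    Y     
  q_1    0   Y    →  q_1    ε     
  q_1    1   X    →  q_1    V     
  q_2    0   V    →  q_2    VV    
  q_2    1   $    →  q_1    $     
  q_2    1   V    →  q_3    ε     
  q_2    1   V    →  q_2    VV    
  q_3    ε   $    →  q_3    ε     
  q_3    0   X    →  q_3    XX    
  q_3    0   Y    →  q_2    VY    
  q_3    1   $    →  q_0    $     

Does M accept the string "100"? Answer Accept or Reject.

Reject

No computation consumes all input and empties the stack.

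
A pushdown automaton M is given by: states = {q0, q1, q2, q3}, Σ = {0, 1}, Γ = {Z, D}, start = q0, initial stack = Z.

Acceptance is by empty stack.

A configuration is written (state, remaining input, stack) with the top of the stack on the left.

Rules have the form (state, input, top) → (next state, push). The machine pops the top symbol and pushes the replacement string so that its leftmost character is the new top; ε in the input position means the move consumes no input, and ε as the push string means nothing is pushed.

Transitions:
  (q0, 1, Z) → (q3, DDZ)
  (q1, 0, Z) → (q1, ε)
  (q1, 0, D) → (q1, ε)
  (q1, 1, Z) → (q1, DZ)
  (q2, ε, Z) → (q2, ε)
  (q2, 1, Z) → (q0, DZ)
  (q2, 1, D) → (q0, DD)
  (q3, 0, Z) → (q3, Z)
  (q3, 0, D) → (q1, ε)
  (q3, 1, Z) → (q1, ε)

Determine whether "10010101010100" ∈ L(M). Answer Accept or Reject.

Accept

One accepting computation: (q0, 10010101010100, Z) ⊢ (q3, 0010101010100, DDZ) ⊢ (q1, 010101010100, DZ) ⊢ (q1, 10101010100, Z) ⊢ (q1, 0101010100, DZ) ⊢ (q1, 101010100, Z) ⊢ (q1, 01010100, DZ) ⊢ (q1, 1010100, Z) ⊢ (q1, 010100, DZ) ⊢ (q1, 10100, Z) ⊢ (q1, 0100, DZ) ⊢ (q1, 100, Z) ⊢ (q1, 00, DZ) ⊢ (q1, 0, Z) ⊢ (q1, ε, ε)
All input consumed and the stack is empty.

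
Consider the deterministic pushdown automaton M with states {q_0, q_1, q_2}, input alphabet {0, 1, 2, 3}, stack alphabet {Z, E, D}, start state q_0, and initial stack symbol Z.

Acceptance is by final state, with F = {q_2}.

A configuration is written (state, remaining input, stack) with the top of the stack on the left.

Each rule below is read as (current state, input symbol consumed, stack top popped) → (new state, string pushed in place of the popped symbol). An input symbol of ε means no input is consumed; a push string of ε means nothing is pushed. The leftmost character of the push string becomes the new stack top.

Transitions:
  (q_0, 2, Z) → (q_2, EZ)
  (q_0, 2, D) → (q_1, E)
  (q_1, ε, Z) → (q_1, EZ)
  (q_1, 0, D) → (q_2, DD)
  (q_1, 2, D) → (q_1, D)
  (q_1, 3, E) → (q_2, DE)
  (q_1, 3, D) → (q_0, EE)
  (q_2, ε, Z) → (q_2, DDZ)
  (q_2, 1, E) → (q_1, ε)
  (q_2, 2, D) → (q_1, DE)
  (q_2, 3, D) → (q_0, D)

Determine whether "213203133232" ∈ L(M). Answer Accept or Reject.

(q_0, 213203133232, Z) ⊢ (q_2, 13203133232, EZ) ⊢ (q_1, 3203133232, Z) ⊢ (q_1, 3203133232, EZ) ⊢ (q_2, 203133232, DEZ) ⊢ (q_1, 03133232, DEEZ) ⊢ (q_2, 3133232, DDEEZ) ⊢ (q_0, 133232, DDEEZ)
No transition applies at (q_0, 133232, DDEEZ); input not fully consumed.

Reject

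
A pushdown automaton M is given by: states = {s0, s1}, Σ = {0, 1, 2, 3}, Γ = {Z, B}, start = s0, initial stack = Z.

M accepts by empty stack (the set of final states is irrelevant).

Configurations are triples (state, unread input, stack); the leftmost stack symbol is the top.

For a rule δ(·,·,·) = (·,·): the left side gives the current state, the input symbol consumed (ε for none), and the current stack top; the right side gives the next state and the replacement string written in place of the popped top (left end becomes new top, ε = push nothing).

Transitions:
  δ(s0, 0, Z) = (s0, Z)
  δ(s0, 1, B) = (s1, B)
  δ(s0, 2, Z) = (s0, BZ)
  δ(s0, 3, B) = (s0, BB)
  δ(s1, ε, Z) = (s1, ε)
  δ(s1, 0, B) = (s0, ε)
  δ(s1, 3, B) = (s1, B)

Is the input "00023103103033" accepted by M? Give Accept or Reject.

Reject

No computation consumes all input and empties the stack.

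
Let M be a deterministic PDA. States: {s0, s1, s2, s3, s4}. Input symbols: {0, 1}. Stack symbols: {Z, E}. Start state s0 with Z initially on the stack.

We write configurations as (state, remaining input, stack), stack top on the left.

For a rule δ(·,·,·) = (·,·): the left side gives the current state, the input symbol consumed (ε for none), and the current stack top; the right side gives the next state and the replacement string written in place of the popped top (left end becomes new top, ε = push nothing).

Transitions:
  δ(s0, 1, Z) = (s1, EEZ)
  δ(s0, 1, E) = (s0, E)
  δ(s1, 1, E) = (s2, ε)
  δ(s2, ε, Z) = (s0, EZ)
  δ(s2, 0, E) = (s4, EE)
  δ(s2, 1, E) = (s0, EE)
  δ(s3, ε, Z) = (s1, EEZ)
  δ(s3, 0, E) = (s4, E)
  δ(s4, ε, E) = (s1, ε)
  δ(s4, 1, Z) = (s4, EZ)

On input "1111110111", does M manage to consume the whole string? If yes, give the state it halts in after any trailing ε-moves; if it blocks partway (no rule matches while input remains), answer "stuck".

stuck

(s0, 1111110111, Z) ⊢ (s1, 111110111, EEZ) ⊢ (s2, 11110111, EZ) ⊢ (s0, 1110111, EEZ) ⊢ (s0, 110111, EEZ) ⊢ (s0, 10111, EEZ) ⊢ (s0, 0111, EEZ)
No transition for (s0, 0, top E); M blocks with input 0111 remaining.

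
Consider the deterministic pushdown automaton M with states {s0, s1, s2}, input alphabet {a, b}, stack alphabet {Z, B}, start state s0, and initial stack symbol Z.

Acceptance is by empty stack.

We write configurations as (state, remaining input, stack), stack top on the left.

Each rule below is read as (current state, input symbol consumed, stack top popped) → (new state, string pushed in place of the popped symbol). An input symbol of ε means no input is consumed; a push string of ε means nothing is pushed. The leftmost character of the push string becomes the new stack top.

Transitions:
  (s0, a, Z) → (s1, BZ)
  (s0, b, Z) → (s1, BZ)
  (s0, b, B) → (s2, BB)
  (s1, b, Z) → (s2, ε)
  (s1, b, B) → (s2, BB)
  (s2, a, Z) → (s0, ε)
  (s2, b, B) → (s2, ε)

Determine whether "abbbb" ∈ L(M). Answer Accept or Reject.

Reject

(s0, abbbb, Z)
  read a, top Z: go to s1, push BZ → (s1, bbbb, BZ)
  read b, top B: go to s2, push BB → (s2, bbb, BBZ)
  read b, top B: go to s2, push ε → (s2, bb, BZ)
  read b, top B: go to s2, push ε → (s2, b, Z)
No transition applies at (s2, b, Z); input not fully consumed.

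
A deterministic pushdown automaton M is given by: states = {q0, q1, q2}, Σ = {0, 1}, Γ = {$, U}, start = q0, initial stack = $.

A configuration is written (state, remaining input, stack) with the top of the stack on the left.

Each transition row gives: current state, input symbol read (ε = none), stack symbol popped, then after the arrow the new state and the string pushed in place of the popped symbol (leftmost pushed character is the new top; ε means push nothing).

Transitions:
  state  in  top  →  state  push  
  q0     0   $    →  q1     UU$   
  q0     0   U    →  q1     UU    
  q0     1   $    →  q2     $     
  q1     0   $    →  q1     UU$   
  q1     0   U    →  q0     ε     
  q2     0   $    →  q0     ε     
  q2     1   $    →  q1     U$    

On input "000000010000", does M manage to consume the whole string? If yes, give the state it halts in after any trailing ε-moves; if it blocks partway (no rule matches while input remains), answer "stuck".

(q0, 000000010000, $)
  read 0, top $: go to q1, push UU$ → (q1, 00000010000, UU$)
  read 0, top U: go to q0, push ε → (q0, 0000010000, U$)
  read 0, top U: go to q1, push UU → (q1, 000010000, UU$)
  read 0, top U: go to q0, push ε → (q0, 00010000, U$)
  read 0, top U: go to q1, push UU → (q1, 0010000, UU$)
  read 0, top U: go to q0, push ε → (q0, 010000, U$)
  read 0, top U: go to q1, push UU → (q1, 10000, UU$)
No transition for (q1, 1, top U); M blocks with input 10000 remaining.

stuck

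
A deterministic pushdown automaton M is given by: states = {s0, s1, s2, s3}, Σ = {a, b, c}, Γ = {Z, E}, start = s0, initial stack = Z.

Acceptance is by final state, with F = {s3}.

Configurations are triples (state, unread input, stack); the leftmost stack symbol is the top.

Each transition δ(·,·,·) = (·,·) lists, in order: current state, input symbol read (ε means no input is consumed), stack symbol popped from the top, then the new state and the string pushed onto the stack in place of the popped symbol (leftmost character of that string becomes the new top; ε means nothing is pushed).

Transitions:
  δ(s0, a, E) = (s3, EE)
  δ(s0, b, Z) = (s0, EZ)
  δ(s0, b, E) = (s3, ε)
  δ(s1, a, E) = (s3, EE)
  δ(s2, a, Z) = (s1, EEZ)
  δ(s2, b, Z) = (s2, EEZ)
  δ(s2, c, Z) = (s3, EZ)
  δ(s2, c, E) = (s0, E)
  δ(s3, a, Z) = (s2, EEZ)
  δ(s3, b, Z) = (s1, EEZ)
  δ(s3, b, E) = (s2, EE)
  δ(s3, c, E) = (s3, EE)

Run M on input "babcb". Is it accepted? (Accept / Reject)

Accept

(s0, babcb, Z)
  read b, top Z: go to s0, push EZ → (s0, abcb, EZ)
  read a, top E: go to s3, push EE → (s3, bcb, EEZ)
  read b, top E: go to s2, push EE → (s2, cb, EEEZ)
  read c, top E: go to s0, push E → (s0, b, EEEZ)
  read b, top E: go to s3, push ε → (s3, ε, EEZ)
All input consumed; state s3 ∈ F.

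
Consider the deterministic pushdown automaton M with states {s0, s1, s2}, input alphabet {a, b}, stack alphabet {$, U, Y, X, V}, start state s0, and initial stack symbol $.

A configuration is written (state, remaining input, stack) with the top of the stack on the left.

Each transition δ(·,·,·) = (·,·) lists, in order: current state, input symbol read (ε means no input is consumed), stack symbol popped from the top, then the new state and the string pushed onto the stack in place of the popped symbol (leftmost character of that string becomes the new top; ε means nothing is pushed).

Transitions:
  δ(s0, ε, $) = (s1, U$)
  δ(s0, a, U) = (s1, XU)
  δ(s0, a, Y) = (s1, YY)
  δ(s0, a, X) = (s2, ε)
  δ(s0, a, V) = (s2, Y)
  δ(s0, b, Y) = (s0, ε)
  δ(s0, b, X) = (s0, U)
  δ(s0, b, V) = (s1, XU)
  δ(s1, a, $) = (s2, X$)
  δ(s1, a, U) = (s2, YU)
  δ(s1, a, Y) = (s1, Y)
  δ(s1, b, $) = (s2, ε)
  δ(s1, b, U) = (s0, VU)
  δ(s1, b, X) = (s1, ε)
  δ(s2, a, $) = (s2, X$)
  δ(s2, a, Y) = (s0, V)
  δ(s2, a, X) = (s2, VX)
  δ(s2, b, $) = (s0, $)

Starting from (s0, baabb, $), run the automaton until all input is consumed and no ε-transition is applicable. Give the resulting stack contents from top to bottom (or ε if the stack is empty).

(s0, baabb, $) ⊢ (s1, baabb, U$) ⊢ (s0, aabb, VU$) ⊢ (s2, abb, YU$) ⊢ (s0, bb, VU$) ⊢ (s1, b, XUU$) ⊢ (s1, ε, UU$)
All input consumed in state s1 with stack UU$.

UU$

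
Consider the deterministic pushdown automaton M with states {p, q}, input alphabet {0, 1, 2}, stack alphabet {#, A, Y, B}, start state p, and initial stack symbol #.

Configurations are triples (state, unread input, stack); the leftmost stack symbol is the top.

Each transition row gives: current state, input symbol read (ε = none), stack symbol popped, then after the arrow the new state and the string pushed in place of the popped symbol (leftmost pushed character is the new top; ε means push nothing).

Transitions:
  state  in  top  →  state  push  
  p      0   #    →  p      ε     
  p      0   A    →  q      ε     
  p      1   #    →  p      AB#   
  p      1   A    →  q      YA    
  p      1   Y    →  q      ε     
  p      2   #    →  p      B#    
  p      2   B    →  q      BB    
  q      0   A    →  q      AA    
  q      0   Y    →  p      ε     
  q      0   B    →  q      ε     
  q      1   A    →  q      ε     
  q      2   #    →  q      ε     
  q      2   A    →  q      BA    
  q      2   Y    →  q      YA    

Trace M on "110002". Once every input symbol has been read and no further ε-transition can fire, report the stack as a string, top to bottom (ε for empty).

ε

(p, 110002, #)
  read 1, top #: go to p, push AB# → (p, 10002, AB#)
  read 1, top A: go to q, push YA → (q, 0002, YAB#)
  read 0, top Y: go to p, push ε → (p, 002, AB#)
  read 0, top A: go to q, push ε → (q, 02, B#)
  read 0, top B: go to q, push ε → (q, 2, #)
  read 2, top #: go to q, push ε → (q, ε, ε)
All input consumed in state q with stack ε.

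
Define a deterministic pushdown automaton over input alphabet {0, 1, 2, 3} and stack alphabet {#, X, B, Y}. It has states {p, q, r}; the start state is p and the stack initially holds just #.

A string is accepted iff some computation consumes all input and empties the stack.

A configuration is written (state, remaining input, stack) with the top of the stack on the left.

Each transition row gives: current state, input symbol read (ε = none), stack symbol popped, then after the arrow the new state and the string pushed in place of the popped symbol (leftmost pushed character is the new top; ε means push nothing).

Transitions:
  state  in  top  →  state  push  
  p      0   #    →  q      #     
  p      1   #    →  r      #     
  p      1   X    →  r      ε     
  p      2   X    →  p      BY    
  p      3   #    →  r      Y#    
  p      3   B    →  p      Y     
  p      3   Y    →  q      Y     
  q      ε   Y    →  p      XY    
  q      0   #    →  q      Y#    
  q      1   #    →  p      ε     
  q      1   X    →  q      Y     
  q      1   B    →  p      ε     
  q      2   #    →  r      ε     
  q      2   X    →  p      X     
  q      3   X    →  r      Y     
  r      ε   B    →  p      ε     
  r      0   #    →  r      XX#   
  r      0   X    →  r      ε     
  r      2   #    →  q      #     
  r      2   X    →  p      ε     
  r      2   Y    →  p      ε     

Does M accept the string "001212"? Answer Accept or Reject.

Reject

(p, 001212, #)
  read 0, top #: go to q, push # → (q, 01212, #)
  read 0, top #: go to q, push Y# → (q, 1212, Y#)
  ε-move, top Y: go to p, push XY → (p, 1212, XY#)
  read 1, top X: go to r, push ε → (r, 212, Y#)
  read 2, top Y: go to p, push ε → (p, 12, #)
  read 1, top #: go to r, push # → (r, 2, #)
  read 2, top #: go to q, push # → (q, ε, #)
All input consumed; stack is #, not empty, and no further ε-move applies.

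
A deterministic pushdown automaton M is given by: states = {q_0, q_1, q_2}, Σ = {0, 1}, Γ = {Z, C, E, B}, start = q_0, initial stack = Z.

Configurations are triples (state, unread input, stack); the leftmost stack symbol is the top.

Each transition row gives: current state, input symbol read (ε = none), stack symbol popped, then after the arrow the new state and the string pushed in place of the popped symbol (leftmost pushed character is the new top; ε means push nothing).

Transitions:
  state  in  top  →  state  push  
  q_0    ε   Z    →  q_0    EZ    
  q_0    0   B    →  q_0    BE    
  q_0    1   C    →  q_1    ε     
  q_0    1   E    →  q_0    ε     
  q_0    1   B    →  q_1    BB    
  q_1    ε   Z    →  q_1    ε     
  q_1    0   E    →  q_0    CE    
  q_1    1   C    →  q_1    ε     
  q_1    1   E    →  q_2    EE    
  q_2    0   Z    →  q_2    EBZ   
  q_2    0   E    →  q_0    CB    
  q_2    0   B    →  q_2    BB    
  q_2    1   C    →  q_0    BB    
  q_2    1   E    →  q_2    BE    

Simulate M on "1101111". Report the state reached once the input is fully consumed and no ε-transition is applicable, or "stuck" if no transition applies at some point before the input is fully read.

(q_0, 1101111, Z)
  ε-move, top Z: go to q_0, push EZ → (q_0, 1101111, EZ)
  read 1, top E: go to q_0, push ε → (q_0, 101111, Z)
  ε-move, top Z: go to q_0, push EZ → (q_0, 101111, EZ)
  read 1, top E: go to q_0, push ε → (q_0, 01111, Z)
  ε-move, top Z: go to q_0, push EZ → (q_0, 01111, EZ)
No transition for (q_0, 0, top E); M blocks with input 01111 remaining.

stuck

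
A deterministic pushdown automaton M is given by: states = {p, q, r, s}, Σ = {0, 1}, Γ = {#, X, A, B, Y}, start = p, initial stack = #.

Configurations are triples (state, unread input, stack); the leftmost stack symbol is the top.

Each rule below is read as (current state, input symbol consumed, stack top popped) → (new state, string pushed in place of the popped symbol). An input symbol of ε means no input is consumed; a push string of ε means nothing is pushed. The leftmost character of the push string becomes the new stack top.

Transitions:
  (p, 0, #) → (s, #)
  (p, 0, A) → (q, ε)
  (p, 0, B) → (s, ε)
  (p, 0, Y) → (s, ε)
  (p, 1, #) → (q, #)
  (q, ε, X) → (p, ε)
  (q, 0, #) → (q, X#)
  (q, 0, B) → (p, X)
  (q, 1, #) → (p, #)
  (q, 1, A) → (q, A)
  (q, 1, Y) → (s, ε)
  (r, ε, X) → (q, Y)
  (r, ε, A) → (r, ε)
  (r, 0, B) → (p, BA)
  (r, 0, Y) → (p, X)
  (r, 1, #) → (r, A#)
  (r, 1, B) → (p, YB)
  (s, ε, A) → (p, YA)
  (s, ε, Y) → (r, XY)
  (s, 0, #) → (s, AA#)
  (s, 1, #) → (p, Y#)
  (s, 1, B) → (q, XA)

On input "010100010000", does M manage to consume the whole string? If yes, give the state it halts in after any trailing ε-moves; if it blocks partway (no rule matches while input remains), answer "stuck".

stuck

(p, 010100010000, #) ⊢ (s, 10100010000, #) ⊢ (p, 0100010000, Y#) ⊢ (s, 100010000, #) ⊢ (p, 00010000, Y#) ⊢ (s, 0010000, #) ⊢ (s, 010000, AA#) ⊢ (p, 010000, YAA#) ⊢ (s, 10000, AA#) ⊢ (p, 10000, YAA#)
No transition for (p, 1, top Y); M blocks with input 10000 remaining.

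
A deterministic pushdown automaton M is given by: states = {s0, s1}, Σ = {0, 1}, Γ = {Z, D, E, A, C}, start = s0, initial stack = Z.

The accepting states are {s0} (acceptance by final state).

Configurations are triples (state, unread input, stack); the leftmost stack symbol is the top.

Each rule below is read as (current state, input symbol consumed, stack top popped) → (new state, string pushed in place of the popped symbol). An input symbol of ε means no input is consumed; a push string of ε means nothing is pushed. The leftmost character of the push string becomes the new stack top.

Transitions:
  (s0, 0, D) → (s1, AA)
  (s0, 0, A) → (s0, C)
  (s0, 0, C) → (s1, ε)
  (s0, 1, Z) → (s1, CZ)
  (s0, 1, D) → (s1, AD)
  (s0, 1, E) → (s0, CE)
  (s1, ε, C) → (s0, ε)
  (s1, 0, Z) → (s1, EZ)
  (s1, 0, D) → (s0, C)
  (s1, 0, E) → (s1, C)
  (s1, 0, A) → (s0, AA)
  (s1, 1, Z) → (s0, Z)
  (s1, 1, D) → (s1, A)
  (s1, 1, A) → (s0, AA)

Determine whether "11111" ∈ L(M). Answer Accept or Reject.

Accept

(s0, 11111, Z)
  read 1, top Z: go to s1, push CZ → (s1, 1111, CZ)
  ε-move, top C: go to s0, push ε → (s0, 1111, Z)
  read 1, top Z: go to s1, push CZ → (s1, 111, CZ)
  ε-move, top C: go to s0, push ε → (s0, 111, Z)
  read 1, top Z: go to s1, push CZ → (s1, 11, CZ)
  ε-move, top C: go to s0, push ε → (s0, 11, Z)
  read 1, top Z: go to s1, push CZ → (s1, 1, CZ)
  ε-move, top C: go to s0, push ε → (s0, 1, Z)
  read 1, top Z: go to s1, push CZ → (s1, ε, CZ)
  ε-move, top C: go to s0, push ε → (s0, ε, Z)
All input consumed; state s0 ∈ F.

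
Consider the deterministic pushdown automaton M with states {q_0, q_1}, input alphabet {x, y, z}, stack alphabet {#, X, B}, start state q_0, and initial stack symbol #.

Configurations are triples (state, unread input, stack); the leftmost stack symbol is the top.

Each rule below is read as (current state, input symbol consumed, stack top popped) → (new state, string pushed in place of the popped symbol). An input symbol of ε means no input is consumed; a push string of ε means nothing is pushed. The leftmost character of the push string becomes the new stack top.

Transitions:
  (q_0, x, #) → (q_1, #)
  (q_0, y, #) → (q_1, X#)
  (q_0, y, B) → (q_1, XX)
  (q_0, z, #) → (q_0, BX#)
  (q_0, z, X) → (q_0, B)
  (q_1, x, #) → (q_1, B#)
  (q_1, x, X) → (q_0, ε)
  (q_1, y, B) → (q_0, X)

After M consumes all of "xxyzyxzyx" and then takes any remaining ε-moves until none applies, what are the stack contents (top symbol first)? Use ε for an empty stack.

(q_0, xxyzyxzyx, #)
  read x, top #: go to q_1, push # → (q_1, xyzyxzyx, #)
  read x, top #: go to q_1, push B# → (q_1, yzyxzyx, B#)
  read y, top B: go to q_0, push X → (q_0, zyxzyx, X#)
  read z, top X: go to q_0, push B → (q_0, yxzyx, B#)
  read y, top B: go to q_1, push XX → (q_1, xzyx, XX#)
  read x, top X: go to q_0, push ε → (q_0, zyx, X#)
  read z, top X: go to q_0, push B → (q_0, yx, B#)
  read y, top B: go to q_1, push XX → (q_1, x, XX#)
  read x, top X: go to q_0, push ε → (q_0, ε, X#)
All input consumed in state q_0 with stack X#.

X#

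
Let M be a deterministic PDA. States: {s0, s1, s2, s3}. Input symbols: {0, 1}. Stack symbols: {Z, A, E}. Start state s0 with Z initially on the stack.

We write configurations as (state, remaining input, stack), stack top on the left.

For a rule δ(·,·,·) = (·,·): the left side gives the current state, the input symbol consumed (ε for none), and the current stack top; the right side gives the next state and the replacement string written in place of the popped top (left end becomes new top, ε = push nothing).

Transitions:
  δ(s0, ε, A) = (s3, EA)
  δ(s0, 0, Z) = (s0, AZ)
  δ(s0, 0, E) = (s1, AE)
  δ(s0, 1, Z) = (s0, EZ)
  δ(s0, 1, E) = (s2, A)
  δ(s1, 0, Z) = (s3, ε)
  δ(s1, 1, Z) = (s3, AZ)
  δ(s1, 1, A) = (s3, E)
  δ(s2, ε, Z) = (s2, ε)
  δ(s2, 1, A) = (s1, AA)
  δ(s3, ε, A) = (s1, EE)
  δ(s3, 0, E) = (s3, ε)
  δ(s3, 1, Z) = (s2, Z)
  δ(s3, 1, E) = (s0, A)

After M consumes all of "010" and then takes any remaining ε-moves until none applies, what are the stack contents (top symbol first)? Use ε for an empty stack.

EEAZ

(s0, 010, Z) ⊢ (s0, 10, AZ) ⊢ (s3, 10, EAZ) ⊢ (s0, 0, AAZ) ⊢ (s3, 0, EAAZ) ⊢ (s3, ε, AAZ) ⊢ (s1, ε, EEAZ)
All input consumed in state s1 with stack EEAZ.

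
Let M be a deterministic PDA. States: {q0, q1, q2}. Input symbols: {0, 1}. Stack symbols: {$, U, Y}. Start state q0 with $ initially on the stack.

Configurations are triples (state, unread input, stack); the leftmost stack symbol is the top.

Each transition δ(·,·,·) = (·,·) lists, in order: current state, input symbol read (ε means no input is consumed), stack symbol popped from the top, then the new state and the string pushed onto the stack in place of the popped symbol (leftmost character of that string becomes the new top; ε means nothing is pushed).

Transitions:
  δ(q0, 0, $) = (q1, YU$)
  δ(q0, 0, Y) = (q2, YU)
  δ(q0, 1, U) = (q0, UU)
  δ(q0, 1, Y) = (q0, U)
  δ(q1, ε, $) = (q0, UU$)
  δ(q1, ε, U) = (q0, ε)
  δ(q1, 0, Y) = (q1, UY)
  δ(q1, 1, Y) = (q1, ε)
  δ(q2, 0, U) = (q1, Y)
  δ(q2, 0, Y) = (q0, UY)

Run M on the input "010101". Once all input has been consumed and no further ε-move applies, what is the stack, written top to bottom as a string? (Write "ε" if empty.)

(q0, 010101, $)
  read 0, top $: go to q1, push YU$ → (q1, 10101, YU$)
  read 1, top Y: go to q1, push ε → (q1, 0101, U$)
  ε-move, top U: go to q0, push ε → (q0, 0101, $)
  read 0, top $: go to q1, push YU$ → (q1, 101, YU$)
  read 1, top Y: go to q1, push ε → (q1, 01, U$)
  ε-move, top U: go to q0, push ε → (q0, 01, $)
  read 0, top $: go to q1, push YU$ → (q1, 1, YU$)
  read 1, top Y: go to q1, push ε → (q1, ε, U$)
  ε-move, top U: go to q0, push ε → (q0, ε, $)
All input consumed in state q0 with stack $.

$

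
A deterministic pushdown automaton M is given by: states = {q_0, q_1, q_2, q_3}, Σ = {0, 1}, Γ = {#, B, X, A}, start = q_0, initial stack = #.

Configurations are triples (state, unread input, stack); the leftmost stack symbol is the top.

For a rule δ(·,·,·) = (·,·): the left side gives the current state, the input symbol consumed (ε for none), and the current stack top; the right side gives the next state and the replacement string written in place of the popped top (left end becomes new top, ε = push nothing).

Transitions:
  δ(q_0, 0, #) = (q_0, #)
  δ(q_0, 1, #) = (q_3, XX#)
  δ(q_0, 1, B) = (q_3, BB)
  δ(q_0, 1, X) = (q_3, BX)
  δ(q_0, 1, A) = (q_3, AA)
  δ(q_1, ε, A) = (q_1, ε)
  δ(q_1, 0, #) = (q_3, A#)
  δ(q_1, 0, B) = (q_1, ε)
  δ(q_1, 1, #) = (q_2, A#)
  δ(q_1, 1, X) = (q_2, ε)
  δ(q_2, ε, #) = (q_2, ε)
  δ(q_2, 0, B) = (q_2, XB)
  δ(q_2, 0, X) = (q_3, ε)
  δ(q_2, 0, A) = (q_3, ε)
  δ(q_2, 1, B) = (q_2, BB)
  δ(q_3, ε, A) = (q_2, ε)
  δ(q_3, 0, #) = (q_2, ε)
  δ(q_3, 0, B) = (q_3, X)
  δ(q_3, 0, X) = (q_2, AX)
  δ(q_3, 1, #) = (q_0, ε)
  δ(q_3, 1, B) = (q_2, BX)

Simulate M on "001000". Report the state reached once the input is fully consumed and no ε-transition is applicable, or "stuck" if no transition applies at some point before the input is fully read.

q_2

(q_0, 001000, #)
  read 0, top #: go to q_0, push # → (q_0, 01000, #)
  read 0, top #: go to q_0, push # → (q_0, 1000, #)
  read 1, top #: go to q_3, push XX# → (q_3, 000, XX#)
  read 0, top X: go to q_2, push AX → (q_2, 00, AXX#)
  read 0, top A: go to q_3, push ε → (q_3, 0, XX#)
  read 0, top X: go to q_2, push AX → (q_2, ε, AXX#)
All input consumed; M is in state q_2.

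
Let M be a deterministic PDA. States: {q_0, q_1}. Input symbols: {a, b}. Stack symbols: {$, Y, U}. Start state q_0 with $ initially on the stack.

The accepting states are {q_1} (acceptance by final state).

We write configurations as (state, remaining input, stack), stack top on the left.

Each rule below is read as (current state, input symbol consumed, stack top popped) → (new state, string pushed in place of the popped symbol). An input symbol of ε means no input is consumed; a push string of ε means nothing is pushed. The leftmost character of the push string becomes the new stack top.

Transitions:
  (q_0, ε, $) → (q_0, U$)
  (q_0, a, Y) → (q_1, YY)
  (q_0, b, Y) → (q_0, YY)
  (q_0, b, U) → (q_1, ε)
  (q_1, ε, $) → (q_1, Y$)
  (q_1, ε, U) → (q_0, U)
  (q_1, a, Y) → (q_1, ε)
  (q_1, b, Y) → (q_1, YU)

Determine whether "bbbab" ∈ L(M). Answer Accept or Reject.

(q_0, bbbab, $) ⊢ (q_0, bbbab, U$) ⊢ (q_1, bbab, $) ⊢ (q_1, bbab, Y$) ⊢ (q_1, bab, YU$) ⊢ (q_1, ab, YUU$) ⊢ (q_1, b, UU$) ⊢ (q_0, b, UU$) ⊢ (q_1, ε, U$)
All input consumed; state q_1 ∈ F.

Accept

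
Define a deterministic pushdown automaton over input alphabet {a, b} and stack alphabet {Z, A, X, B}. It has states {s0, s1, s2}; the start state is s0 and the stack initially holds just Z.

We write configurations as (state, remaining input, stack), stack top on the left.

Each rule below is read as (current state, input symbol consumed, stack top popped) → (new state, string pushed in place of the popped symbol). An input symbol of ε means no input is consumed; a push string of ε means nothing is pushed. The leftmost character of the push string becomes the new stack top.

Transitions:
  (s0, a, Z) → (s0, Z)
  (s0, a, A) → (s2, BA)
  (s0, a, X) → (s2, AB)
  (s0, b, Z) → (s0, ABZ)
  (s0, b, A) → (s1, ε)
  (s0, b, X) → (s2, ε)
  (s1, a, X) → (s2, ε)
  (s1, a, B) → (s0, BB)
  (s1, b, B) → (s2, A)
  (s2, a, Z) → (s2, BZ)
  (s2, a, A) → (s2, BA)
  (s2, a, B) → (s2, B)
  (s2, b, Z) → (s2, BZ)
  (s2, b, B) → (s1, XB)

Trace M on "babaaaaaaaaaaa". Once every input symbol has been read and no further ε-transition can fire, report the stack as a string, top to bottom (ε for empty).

BABZ

(s0, babaaaaaaaaaaa, Z)
  read b, top Z: go to s0, push ABZ → (s0, abaaaaaaaaaaa, ABZ)
  read a, top A: go to s2, push BA → (s2, baaaaaaaaaaa, BABZ)
  read b, top B: go to s1, push XB → (s1, aaaaaaaaaaa, XBABZ)
  read a, top X: go to s2, push ε → (s2, aaaaaaaaaa, BABZ)
  read a, top B: go to s2, push B → (s2, aaaaaaaaa, BABZ)
  read a, top B: go to s2, push B → (s2, aaaaaaaa, BABZ)
  read a, top B: go to s2, push B → (s2, aaaaaaa, BABZ)
  read a, top B: go to s2, push B → (s2, aaaaaa, BABZ)
  read a, top B: go to s2, push B → (s2, aaaaa, BABZ)
  read a, top B: go to s2, push B → (s2, aaaa, BABZ)
  read a, top B: go to s2, push B → (s2, aaa, BABZ)
  read a, top B: go to s2, push B → (s2, aa, BABZ)
  read a, top B: go to s2, push B → (s2, a, BABZ)
  read a, top B: go to s2, push B → (s2, ε, BABZ)
All input consumed in state s2 with stack BABZ.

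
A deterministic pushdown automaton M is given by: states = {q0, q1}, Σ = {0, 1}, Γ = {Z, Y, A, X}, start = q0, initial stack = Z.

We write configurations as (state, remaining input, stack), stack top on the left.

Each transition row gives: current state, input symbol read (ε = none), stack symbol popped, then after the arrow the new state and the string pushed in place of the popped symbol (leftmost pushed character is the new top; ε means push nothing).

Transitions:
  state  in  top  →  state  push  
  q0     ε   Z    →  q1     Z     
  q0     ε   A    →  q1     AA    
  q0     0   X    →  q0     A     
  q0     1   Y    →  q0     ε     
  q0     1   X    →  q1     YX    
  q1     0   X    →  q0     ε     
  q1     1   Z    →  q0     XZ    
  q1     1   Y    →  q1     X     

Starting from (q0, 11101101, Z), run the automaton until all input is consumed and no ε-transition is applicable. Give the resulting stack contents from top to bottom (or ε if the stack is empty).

YXZ

(q0, 11101101, Z)
  ε-move, top Z: go to q1, push Z → (q1, 11101101, Z)
  read 1, top Z: go to q0, push XZ → (q0, 1101101, XZ)
  read 1, top X: go to q1, push YX → (q1, 101101, YXZ)
  read 1, top Y: go to q1, push X → (q1, 01101, XXZ)
  read 0, top X: go to q0, push ε → (q0, 1101, XZ)
  read 1, top X: go to q1, push YX → (q1, 101, YXZ)
  read 1, top Y: go to q1, push X → (q1, 01, XXZ)
  read 0, top X: go to q0, push ε → (q0, 1, XZ)
  read 1, top X: go to q1, push YX → (q1, ε, YXZ)
All input consumed in state q1 with stack YXZ.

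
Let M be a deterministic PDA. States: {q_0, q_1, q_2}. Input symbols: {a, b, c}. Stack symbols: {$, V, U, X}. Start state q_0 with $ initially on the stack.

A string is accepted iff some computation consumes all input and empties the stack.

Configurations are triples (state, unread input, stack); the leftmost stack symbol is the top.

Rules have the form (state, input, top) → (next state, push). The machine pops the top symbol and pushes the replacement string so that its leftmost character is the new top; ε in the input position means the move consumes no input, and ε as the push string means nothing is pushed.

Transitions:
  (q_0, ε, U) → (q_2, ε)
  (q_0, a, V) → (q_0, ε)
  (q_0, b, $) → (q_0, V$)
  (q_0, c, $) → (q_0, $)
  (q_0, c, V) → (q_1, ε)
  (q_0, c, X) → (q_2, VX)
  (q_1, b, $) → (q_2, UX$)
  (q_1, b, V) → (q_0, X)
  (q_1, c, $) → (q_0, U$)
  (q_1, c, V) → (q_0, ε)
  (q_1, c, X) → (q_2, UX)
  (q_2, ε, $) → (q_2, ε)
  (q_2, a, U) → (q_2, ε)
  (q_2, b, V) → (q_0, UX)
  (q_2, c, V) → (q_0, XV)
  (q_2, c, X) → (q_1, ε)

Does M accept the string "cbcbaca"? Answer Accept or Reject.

(q_0, cbcbaca, $)
  read c, top $: go to q_0, push $ → (q_0, bcbaca, $)
  read b, top $: go to q_0, push V$ → (q_0, cbaca, V$)
  read c, top V: go to q_1, push ε → (q_1, baca, $)
  read b, top $: go to q_2, push UX$ → (q_2, aca, UX$)
  read a, top U: go to q_2, push ε → (q_2, ca, X$)
  read c, top X: go to q_1, push ε → (q_1, a, $)
No transition applies at (q_1, a, $); input not fully consumed.

Reject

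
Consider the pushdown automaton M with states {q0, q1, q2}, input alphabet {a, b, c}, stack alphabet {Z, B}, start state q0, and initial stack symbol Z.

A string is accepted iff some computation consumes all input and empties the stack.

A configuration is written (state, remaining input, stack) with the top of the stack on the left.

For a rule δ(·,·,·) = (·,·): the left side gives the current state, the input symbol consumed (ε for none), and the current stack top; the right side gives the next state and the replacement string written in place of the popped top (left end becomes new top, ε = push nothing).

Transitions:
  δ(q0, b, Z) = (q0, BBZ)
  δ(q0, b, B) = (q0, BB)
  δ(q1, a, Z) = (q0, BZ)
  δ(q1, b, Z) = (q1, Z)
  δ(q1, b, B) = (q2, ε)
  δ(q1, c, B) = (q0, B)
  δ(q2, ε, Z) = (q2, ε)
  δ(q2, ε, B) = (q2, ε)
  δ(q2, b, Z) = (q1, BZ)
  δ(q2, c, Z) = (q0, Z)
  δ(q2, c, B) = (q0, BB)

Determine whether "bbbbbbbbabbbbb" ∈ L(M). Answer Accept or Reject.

Reject

No computation consumes all input and empties the stack.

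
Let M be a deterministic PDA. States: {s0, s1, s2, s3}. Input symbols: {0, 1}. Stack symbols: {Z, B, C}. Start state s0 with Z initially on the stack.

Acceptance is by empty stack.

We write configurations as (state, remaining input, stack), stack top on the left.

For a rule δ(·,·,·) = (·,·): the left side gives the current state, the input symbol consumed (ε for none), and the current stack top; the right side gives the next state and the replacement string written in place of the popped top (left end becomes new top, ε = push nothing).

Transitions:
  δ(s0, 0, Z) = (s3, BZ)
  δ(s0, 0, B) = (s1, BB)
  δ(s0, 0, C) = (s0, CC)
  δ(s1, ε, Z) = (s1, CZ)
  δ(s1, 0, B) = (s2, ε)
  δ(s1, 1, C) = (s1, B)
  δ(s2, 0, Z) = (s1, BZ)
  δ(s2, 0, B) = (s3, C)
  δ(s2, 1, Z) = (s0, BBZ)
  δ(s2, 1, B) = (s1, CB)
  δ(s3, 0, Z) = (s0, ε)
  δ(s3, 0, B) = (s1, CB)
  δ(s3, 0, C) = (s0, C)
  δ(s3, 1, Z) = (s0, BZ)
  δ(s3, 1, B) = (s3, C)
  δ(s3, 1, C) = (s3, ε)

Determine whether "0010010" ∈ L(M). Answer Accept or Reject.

Accept

(s0, 0010010, Z) ⊢ (s3, 010010, BZ) ⊢ (s1, 10010, CBZ) ⊢ (s1, 0010, BBZ) ⊢ (s2, 010, BZ) ⊢ (s3, 10, CZ) ⊢ (s3, 0, Z) ⊢ (s0, ε, ε)
All input consumed and the stack is empty.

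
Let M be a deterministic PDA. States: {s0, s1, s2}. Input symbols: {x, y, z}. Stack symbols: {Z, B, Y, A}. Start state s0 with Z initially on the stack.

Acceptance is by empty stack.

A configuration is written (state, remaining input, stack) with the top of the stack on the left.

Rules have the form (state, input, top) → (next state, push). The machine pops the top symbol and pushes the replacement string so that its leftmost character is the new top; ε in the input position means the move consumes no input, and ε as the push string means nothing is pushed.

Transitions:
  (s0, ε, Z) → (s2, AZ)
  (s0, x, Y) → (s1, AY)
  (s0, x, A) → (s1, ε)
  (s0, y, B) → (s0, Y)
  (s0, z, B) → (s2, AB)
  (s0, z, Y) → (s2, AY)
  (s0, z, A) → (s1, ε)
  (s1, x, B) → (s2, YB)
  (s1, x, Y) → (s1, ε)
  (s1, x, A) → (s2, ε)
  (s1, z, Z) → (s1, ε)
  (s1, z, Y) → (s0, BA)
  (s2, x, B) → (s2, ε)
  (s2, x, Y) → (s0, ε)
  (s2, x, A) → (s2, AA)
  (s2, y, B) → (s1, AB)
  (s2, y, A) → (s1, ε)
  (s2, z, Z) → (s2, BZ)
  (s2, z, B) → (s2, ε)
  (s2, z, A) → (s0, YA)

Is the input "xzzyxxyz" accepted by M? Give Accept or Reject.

Accept

(s0, xzzyxxyz, Z)
  ε-move, top Z: go to s2, push AZ → (s2, xzzyxxyz, AZ)
  read x, top A: go to s2, push AA → (s2, zzyxxyz, AAZ)
  read z, top A: go to s0, push YA → (s0, zyxxyz, YAAZ)
  read z, top Y: go to s2, push AY → (s2, yxxyz, AYAAZ)
  read y, top A: go to s1, push ε → (s1, xxyz, YAAZ)
  read x, top Y: go to s1, push ε → (s1, xyz, AAZ)
  read x, top A: go to s2, push ε → (s2, yz, AZ)
  read y, top A: go to s1, push ε → (s1, z, Z)
  read z, top Z: go to s1, push ε → (s1, ε, ε)
All input consumed and the stack is empty.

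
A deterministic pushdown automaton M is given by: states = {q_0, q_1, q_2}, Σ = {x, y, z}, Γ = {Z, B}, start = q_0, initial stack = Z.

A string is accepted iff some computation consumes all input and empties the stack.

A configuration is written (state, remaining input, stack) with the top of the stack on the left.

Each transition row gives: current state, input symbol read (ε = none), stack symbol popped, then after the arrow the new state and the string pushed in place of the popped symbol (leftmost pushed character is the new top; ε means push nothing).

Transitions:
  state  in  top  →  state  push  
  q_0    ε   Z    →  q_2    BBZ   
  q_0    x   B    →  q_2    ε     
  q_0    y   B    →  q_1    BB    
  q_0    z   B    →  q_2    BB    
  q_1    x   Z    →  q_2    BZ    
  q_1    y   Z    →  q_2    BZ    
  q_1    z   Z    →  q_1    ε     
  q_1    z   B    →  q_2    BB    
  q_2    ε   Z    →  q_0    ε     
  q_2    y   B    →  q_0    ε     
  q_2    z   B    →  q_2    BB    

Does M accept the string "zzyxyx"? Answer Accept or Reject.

Accept

(q_0, zzyxyx, Z)
  ε-move, top Z: go to q_2, push BBZ → (q_2, zzyxyx, BBZ)
  read z, top B: go to q_2, push BB → (q_2, zyxyx, BBBZ)
  read z, top B: go to q_2, push BB → (q_2, yxyx, BBBBZ)
  read y, top B: go to q_0, push ε → (q_0, xyx, BBBZ)
  read x, top B: go to q_2, push ε → (q_2, yx, BBZ)
  read y, top B: go to q_0, push ε → (q_0, x, BZ)
  read x, top B: go to q_2, push ε → (q_2, ε, Z)
  ε-move, top Z: go to q_0, push ε → (q_0, ε, ε)
All input consumed and the stack is empty.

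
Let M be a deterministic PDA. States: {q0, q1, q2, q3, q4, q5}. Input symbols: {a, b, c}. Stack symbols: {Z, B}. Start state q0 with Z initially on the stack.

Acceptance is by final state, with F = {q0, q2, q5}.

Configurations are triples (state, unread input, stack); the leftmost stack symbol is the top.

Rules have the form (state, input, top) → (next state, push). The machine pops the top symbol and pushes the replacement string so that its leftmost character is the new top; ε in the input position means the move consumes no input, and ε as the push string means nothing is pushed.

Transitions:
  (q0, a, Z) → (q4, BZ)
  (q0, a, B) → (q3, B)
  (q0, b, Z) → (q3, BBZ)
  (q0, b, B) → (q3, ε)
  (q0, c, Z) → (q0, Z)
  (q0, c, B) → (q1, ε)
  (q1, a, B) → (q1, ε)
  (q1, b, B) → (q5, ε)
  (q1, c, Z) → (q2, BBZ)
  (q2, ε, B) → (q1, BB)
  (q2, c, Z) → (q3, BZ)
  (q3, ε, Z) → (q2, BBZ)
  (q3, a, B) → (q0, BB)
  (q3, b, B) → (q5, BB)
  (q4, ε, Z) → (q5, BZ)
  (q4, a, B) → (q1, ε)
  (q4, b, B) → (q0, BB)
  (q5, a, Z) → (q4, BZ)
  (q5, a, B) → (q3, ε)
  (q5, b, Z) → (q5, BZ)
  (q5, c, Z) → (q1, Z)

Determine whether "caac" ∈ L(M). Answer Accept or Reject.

(q0, caac, Z)
  read c, top Z: go to q0, push Z → (q0, aac, Z)
  read a, top Z: go to q4, push BZ → (q4, ac, BZ)
  read a, top B: go to q1, push ε → (q1, c, Z)
  read c, top Z: go to q2, push BBZ → (q2, ε, BBZ)
All input consumed; state q2 ∈ F.

Accept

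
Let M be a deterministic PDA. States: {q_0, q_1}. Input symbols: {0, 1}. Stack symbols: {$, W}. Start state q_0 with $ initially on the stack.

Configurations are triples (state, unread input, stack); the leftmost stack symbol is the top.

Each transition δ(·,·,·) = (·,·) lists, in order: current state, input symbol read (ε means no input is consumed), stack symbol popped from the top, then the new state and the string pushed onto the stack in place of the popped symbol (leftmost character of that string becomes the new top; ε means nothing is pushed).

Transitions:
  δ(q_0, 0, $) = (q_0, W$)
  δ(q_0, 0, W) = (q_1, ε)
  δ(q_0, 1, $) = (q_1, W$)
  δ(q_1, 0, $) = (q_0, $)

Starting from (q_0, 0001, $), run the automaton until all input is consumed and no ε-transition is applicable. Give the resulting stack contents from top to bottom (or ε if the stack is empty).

W$

(q_0, 0001, $)
  read 0, top $: go to q_0, push W$ → (q_0, 001, W$)
  read 0, top W: go to q_1, push ε → (q_1, 01, $)
  read 0, top $: go to q_0, push $ → (q_0, 1, $)
  read 1, top $: go to q_1, push W$ → (q_1, ε, W$)
All input consumed in state q_1 with stack W$.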